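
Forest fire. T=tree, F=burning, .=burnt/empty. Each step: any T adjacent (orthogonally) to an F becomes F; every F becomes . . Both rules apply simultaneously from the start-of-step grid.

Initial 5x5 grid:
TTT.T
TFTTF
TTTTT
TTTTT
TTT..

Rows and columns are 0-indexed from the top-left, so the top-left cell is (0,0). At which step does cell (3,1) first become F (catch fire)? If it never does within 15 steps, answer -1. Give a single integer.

Step 1: cell (3,1)='T' (+7 fires, +2 burnt)
Step 2: cell (3,1)='F' (+7 fires, +7 burnt)
  -> target ignites at step 2
Step 3: cell (3,1)='.' (+4 fires, +7 burnt)
Step 4: cell (3,1)='.' (+2 fires, +4 burnt)
Step 5: cell (3,1)='.' (+0 fires, +2 burnt)
  fire out at step 5

2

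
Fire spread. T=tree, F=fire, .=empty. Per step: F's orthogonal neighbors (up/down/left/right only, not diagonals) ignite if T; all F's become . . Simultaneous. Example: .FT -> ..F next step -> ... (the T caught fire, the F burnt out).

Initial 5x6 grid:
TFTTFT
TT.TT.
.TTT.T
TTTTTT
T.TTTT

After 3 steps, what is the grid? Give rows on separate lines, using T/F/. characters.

Step 1: 6 trees catch fire, 2 burn out
  F.FF.F
  TF.TF.
  .TTT.T
  TTTTTT
  T.TTTT
Step 2: 3 trees catch fire, 6 burn out
  ......
  F..F..
  .FTT.T
  TTTTTT
  T.TTTT
Step 3: 3 trees catch fire, 3 burn out
  ......
  ......
  ..FF.T
  TFTTTT
  T.TTTT

......
......
..FF.T
TFTTTT
T.TTTT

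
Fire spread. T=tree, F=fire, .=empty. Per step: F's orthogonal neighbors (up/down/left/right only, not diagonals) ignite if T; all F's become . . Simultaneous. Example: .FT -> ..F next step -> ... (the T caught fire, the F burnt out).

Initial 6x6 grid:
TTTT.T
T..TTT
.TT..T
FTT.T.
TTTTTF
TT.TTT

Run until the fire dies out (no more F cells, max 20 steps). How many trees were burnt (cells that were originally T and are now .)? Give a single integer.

Answer: 15

Derivation:
Step 1: +4 fires, +2 burnt (F count now 4)
Step 2: +7 fires, +4 burnt (F count now 7)
Step 3: +4 fires, +7 burnt (F count now 4)
Step 4: +0 fires, +4 burnt (F count now 0)
Fire out after step 4
Initially T: 25, now '.': 26
Total burnt (originally-T cells now '.'): 15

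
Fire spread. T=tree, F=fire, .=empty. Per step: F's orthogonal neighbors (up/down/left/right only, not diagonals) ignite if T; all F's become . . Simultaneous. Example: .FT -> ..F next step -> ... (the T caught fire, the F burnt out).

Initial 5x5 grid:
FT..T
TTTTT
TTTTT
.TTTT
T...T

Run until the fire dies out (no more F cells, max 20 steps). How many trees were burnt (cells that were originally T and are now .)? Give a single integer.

Step 1: +2 fires, +1 burnt (F count now 2)
Step 2: +2 fires, +2 burnt (F count now 2)
Step 3: +2 fires, +2 burnt (F count now 2)
Step 4: +3 fires, +2 burnt (F count now 3)
Step 5: +3 fires, +3 burnt (F count now 3)
Step 6: +3 fires, +3 burnt (F count now 3)
Step 7: +1 fires, +3 burnt (F count now 1)
Step 8: +1 fires, +1 burnt (F count now 1)
Step 9: +0 fires, +1 burnt (F count now 0)
Fire out after step 9
Initially T: 18, now '.': 24
Total burnt (originally-T cells now '.'): 17

Answer: 17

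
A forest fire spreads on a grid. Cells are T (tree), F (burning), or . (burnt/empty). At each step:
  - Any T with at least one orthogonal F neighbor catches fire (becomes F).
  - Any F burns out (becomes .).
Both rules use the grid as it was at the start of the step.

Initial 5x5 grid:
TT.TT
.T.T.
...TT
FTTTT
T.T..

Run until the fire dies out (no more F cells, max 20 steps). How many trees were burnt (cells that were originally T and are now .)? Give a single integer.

Answer: 11

Derivation:
Step 1: +2 fires, +1 burnt (F count now 2)
Step 2: +1 fires, +2 burnt (F count now 1)
Step 3: +2 fires, +1 burnt (F count now 2)
Step 4: +2 fires, +2 burnt (F count now 2)
Step 5: +2 fires, +2 burnt (F count now 2)
Step 6: +1 fires, +2 burnt (F count now 1)
Step 7: +1 fires, +1 burnt (F count now 1)
Step 8: +0 fires, +1 burnt (F count now 0)
Fire out after step 8
Initially T: 14, now '.': 22
Total burnt (originally-T cells now '.'): 11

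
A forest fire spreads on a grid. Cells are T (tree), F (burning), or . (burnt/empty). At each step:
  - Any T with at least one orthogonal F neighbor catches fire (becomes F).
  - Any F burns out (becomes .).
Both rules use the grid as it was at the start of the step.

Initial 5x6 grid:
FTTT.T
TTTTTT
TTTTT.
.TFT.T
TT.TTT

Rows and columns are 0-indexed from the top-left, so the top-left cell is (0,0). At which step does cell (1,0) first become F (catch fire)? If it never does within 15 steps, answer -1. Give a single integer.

Step 1: cell (1,0)='F' (+5 fires, +2 burnt)
  -> target ignites at step 1
Step 2: cell (1,0)='.' (+8 fires, +5 burnt)
Step 3: cell (1,0)='.' (+5 fires, +8 burnt)
Step 4: cell (1,0)='.' (+2 fires, +5 burnt)
Step 5: cell (1,0)='.' (+2 fires, +2 burnt)
Step 6: cell (1,0)='.' (+1 fires, +2 burnt)
Step 7: cell (1,0)='.' (+0 fires, +1 burnt)
  fire out at step 7

1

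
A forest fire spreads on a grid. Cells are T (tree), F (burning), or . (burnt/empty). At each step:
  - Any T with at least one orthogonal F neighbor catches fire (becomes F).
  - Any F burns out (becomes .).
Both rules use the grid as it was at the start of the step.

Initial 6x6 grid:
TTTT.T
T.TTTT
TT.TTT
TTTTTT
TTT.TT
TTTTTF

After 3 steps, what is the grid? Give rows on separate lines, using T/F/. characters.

Step 1: 2 trees catch fire, 1 burn out
  TTTT.T
  T.TTTT
  TT.TTT
  TTTTTT
  TTT.TF
  TTTTF.
Step 2: 3 trees catch fire, 2 burn out
  TTTT.T
  T.TTTT
  TT.TTT
  TTTTTF
  TTT.F.
  TTTF..
Step 3: 3 trees catch fire, 3 burn out
  TTTT.T
  T.TTTT
  TT.TTF
  TTTTF.
  TTT...
  TTF...

TTTT.T
T.TTTT
TT.TTF
TTTTF.
TTT...
TTF...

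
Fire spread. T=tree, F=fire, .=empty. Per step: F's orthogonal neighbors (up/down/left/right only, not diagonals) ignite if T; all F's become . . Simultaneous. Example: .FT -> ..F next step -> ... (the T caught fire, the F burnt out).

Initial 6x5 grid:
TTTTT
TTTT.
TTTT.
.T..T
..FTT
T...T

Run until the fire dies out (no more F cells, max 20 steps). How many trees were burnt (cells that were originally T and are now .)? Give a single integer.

Step 1: +1 fires, +1 burnt (F count now 1)
Step 2: +1 fires, +1 burnt (F count now 1)
Step 3: +2 fires, +1 burnt (F count now 2)
Step 4: +0 fires, +2 burnt (F count now 0)
Fire out after step 4
Initially T: 19, now '.': 15
Total burnt (originally-T cells now '.'): 4

Answer: 4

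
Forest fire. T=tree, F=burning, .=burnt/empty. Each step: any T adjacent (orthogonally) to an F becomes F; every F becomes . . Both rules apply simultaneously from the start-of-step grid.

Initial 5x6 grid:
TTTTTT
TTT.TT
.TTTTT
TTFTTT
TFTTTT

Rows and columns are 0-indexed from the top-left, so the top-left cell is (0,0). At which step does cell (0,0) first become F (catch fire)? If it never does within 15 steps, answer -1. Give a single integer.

Step 1: cell (0,0)='T' (+5 fires, +2 burnt)
Step 2: cell (0,0)='T' (+6 fires, +5 burnt)
Step 3: cell (0,0)='T' (+5 fires, +6 burnt)
Step 4: cell (0,0)='T' (+6 fires, +5 burnt)
Step 5: cell (0,0)='F' (+3 fires, +6 burnt)
  -> target ignites at step 5
Step 6: cell (0,0)='.' (+1 fires, +3 burnt)
Step 7: cell (0,0)='.' (+0 fires, +1 burnt)
  fire out at step 7

5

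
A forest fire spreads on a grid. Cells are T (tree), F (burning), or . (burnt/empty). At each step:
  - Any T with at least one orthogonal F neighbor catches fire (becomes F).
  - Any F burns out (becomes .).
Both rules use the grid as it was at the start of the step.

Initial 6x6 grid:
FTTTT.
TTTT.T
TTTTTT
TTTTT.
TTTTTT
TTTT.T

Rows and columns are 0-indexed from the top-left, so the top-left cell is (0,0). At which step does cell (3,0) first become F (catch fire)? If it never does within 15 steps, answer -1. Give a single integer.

Step 1: cell (3,0)='T' (+2 fires, +1 burnt)
Step 2: cell (3,0)='T' (+3 fires, +2 burnt)
Step 3: cell (3,0)='F' (+4 fires, +3 burnt)
  -> target ignites at step 3
Step 4: cell (3,0)='.' (+5 fires, +4 burnt)
Step 5: cell (3,0)='.' (+4 fires, +5 burnt)
Step 6: cell (3,0)='.' (+4 fires, +4 burnt)
Step 7: cell (3,0)='.' (+4 fires, +4 burnt)
Step 8: cell (3,0)='.' (+3 fires, +4 burnt)
Step 9: cell (3,0)='.' (+1 fires, +3 burnt)
Step 10: cell (3,0)='.' (+1 fires, +1 burnt)
Step 11: cell (3,0)='.' (+0 fires, +1 burnt)
  fire out at step 11

3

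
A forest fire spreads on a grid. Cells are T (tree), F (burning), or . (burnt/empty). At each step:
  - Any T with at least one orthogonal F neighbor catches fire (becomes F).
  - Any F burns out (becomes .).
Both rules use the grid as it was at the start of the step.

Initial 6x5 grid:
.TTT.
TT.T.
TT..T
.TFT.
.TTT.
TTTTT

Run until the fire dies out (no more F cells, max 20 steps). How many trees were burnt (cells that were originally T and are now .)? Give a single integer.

Step 1: +3 fires, +1 burnt (F count now 3)
Step 2: +4 fires, +3 burnt (F count now 4)
Step 3: +4 fires, +4 burnt (F count now 4)
Step 4: +4 fires, +4 burnt (F count now 4)
Step 5: +1 fires, +4 burnt (F count now 1)
Step 6: +1 fires, +1 burnt (F count now 1)
Step 7: +1 fires, +1 burnt (F count now 1)
Step 8: +0 fires, +1 burnt (F count now 0)
Fire out after step 8
Initially T: 19, now '.': 29
Total burnt (originally-T cells now '.'): 18

Answer: 18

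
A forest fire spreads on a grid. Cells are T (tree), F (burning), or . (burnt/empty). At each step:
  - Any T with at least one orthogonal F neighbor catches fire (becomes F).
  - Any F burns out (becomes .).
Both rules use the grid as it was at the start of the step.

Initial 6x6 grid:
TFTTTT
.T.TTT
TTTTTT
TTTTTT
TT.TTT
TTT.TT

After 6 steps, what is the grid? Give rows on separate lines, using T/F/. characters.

Step 1: 3 trees catch fire, 1 burn out
  F.FTTT
  .F.TTT
  TTTTTT
  TTTTTT
  TT.TTT
  TTT.TT
Step 2: 2 trees catch fire, 3 burn out
  ...FTT
  ...TTT
  TFTTTT
  TTTTTT
  TT.TTT
  TTT.TT
Step 3: 5 trees catch fire, 2 burn out
  ....FT
  ...FTT
  F.FTTT
  TFTTTT
  TT.TTT
  TTT.TT
Step 4: 6 trees catch fire, 5 burn out
  .....F
  ....FT
  ...FTT
  F.FTTT
  TF.TTT
  TTT.TT
Step 5: 5 trees catch fire, 6 burn out
  ......
  .....F
  ....FT
  ...FTT
  F..TTT
  TFT.TT
Step 6: 5 trees catch fire, 5 burn out
  ......
  ......
  .....F
  ....FT
  ...FTT
  F.F.TT

......
......
.....F
....FT
...FTT
F.F.TT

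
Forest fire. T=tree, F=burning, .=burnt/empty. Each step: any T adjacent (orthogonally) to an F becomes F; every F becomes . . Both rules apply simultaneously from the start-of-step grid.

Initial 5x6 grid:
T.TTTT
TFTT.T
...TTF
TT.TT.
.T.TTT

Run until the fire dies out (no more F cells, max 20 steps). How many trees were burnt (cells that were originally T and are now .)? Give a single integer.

Step 1: +4 fires, +2 burnt (F count now 4)
Step 2: +6 fires, +4 burnt (F count now 6)
Step 3: +4 fires, +6 burnt (F count now 4)
Step 4: +2 fires, +4 burnt (F count now 2)
Step 5: +0 fires, +2 burnt (F count now 0)
Fire out after step 5
Initially T: 19, now '.': 27
Total burnt (originally-T cells now '.'): 16

Answer: 16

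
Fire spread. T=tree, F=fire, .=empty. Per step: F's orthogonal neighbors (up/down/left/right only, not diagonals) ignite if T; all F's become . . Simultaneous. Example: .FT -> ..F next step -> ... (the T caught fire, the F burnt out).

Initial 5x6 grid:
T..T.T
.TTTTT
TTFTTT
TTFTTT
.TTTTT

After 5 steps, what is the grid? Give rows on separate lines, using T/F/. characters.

Step 1: 6 trees catch fire, 2 burn out
  T..T.T
  .TFTTT
  TF.FTT
  TF.FTT
  .TFTTT
Step 2: 8 trees catch fire, 6 burn out
  T..T.T
  .F.FTT
  F...FT
  F...FT
  .F.FTT
Step 3: 5 trees catch fire, 8 burn out
  T..F.T
  ....FT
  .....F
  .....F
  ....FT
Step 4: 2 trees catch fire, 5 burn out
  T....T
  .....F
  ......
  ......
  .....F
Step 5: 1 trees catch fire, 2 burn out
  T....F
  ......
  ......
  ......
  ......

T....F
......
......
......
......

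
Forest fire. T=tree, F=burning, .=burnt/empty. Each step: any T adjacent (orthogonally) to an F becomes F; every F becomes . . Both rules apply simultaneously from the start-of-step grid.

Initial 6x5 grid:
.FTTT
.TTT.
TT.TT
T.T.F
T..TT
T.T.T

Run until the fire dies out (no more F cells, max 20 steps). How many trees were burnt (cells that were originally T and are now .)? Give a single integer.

Step 1: +4 fires, +2 burnt (F count now 4)
Step 2: +6 fires, +4 burnt (F count now 6)
Step 3: +3 fires, +6 burnt (F count now 3)
Step 4: +1 fires, +3 burnt (F count now 1)
Step 5: +1 fires, +1 burnt (F count now 1)
Step 6: +1 fires, +1 burnt (F count now 1)
Step 7: +0 fires, +1 burnt (F count now 0)
Fire out after step 7
Initially T: 18, now '.': 28
Total burnt (originally-T cells now '.'): 16

Answer: 16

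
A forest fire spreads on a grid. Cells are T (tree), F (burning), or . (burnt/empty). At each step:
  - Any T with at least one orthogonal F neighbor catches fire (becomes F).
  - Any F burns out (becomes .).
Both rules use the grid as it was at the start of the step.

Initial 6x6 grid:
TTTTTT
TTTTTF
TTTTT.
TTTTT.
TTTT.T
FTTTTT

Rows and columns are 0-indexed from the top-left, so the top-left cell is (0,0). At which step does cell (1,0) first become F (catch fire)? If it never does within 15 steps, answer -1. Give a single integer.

Step 1: cell (1,0)='T' (+4 fires, +2 burnt)
Step 2: cell (1,0)='T' (+6 fires, +4 burnt)
Step 3: cell (1,0)='T' (+8 fires, +6 burnt)
Step 4: cell (1,0)='F' (+9 fires, +8 burnt)
  -> target ignites at step 4
Step 5: cell (1,0)='.' (+3 fires, +9 burnt)
Step 6: cell (1,0)='.' (+1 fires, +3 burnt)
Step 7: cell (1,0)='.' (+0 fires, +1 burnt)
  fire out at step 7

4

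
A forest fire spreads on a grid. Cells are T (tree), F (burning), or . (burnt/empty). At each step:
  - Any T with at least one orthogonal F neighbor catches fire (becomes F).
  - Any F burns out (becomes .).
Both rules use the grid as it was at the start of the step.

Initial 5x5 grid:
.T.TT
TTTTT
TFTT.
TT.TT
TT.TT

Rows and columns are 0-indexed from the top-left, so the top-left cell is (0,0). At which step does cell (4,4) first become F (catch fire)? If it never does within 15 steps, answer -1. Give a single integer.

Step 1: cell (4,4)='T' (+4 fires, +1 burnt)
Step 2: cell (4,4)='T' (+6 fires, +4 burnt)
Step 3: cell (4,4)='T' (+3 fires, +6 burnt)
Step 4: cell (4,4)='T' (+4 fires, +3 burnt)
Step 5: cell (4,4)='F' (+2 fires, +4 burnt)
  -> target ignites at step 5
Step 6: cell (4,4)='.' (+0 fires, +2 burnt)
  fire out at step 6

5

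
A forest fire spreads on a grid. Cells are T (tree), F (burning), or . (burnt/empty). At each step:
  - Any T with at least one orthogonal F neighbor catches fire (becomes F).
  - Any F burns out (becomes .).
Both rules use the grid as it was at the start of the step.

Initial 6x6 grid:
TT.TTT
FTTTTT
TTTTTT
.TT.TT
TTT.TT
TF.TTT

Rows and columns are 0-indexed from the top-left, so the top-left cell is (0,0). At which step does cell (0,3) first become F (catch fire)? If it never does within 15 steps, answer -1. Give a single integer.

Step 1: cell (0,3)='T' (+5 fires, +2 burnt)
Step 2: cell (0,3)='T' (+6 fires, +5 burnt)
Step 3: cell (0,3)='T' (+3 fires, +6 burnt)
Step 4: cell (0,3)='F' (+3 fires, +3 burnt)
  -> target ignites at step 4
Step 5: cell (0,3)='.' (+3 fires, +3 burnt)
Step 6: cell (0,3)='.' (+3 fires, +3 burnt)
Step 7: cell (0,3)='.' (+2 fires, +3 burnt)
Step 8: cell (0,3)='.' (+2 fires, +2 burnt)
Step 9: cell (0,3)='.' (+2 fires, +2 burnt)
Step 10: cell (0,3)='.' (+0 fires, +2 burnt)
  fire out at step 10

4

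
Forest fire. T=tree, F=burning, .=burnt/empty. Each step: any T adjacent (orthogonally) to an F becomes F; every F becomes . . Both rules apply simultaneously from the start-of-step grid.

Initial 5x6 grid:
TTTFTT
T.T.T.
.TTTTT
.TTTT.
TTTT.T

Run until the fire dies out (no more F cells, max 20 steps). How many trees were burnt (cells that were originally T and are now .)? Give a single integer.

Answer: 21

Derivation:
Step 1: +2 fires, +1 burnt (F count now 2)
Step 2: +4 fires, +2 burnt (F count now 4)
Step 3: +3 fires, +4 burnt (F count now 3)
Step 4: +6 fires, +3 burnt (F count now 6)
Step 5: +3 fires, +6 burnt (F count now 3)
Step 6: +2 fires, +3 burnt (F count now 2)
Step 7: +1 fires, +2 burnt (F count now 1)
Step 8: +0 fires, +1 burnt (F count now 0)
Fire out after step 8
Initially T: 22, now '.': 29
Total burnt (originally-T cells now '.'): 21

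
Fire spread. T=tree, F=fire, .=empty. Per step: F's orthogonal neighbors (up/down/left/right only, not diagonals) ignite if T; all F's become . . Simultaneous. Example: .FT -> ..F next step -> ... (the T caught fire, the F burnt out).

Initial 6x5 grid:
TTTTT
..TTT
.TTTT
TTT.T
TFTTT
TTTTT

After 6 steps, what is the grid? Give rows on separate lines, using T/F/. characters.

Step 1: 4 trees catch fire, 1 burn out
  TTTTT
  ..TTT
  .TTTT
  TFT.T
  F.FTT
  TFTTT
Step 2: 6 trees catch fire, 4 burn out
  TTTTT
  ..TTT
  .FTTT
  F.F.T
  ...FT
  F.FTT
Step 3: 3 trees catch fire, 6 burn out
  TTTTT
  ..TTT
  ..FTT
  ....T
  ....F
  ...FT
Step 4: 4 trees catch fire, 3 burn out
  TTTTT
  ..FTT
  ...FT
  ....F
  .....
  ....F
Step 5: 3 trees catch fire, 4 burn out
  TTFTT
  ...FT
  ....F
  .....
  .....
  .....
Step 6: 3 trees catch fire, 3 burn out
  TF.FT
  ....F
  .....
  .....
  .....
  .....

TF.FT
....F
.....
.....
.....
.....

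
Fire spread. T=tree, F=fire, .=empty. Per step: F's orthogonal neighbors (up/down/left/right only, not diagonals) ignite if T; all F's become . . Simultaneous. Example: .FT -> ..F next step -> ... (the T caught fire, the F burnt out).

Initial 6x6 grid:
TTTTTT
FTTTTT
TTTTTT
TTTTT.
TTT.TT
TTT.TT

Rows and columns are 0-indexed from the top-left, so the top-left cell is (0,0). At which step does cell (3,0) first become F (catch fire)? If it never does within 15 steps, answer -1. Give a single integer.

Step 1: cell (3,0)='T' (+3 fires, +1 burnt)
Step 2: cell (3,0)='F' (+4 fires, +3 burnt)
  -> target ignites at step 2
Step 3: cell (3,0)='.' (+5 fires, +4 burnt)
Step 4: cell (3,0)='.' (+6 fires, +5 burnt)
Step 5: cell (3,0)='.' (+6 fires, +6 burnt)
Step 6: cell (3,0)='.' (+4 fires, +6 burnt)
Step 7: cell (3,0)='.' (+1 fires, +4 burnt)
Step 8: cell (3,0)='.' (+2 fires, +1 burnt)
Step 9: cell (3,0)='.' (+1 fires, +2 burnt)
Step 10: cell (3,0)='.' (+0 fires, +1 burnt)
  fire out at step 10

2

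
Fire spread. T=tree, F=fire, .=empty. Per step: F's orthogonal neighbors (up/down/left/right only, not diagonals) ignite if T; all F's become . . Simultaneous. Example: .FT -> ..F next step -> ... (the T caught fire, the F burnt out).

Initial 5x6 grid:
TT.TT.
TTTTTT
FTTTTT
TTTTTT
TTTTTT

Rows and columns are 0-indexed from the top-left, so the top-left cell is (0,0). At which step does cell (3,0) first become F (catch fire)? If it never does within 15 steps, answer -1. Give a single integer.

Step 1: cell (3,0)='F' (+3 fires, +1 burnt)
  -> target ignites at step 1
Step 2: cell (3,0)='.' (+5 fires, +3 burnt)
Step 3: cell (3,0)='.' (+5 fires, +5 burnt)
Step 4: cell (3,0)='.' (+4 fires, +5 burnt)
Step 5: cell (3,0)='.' (+5 fires, +4 burnt)
Step 6: cell (3,0)='.' (+4 fires, +5 burnt)
Step 7: cell (3,0)='.' (+1 fires, +4 burnt)
Step 8: cell (3,0)='.' (+0 fires, +1 burnt)
  fire out at step 8

1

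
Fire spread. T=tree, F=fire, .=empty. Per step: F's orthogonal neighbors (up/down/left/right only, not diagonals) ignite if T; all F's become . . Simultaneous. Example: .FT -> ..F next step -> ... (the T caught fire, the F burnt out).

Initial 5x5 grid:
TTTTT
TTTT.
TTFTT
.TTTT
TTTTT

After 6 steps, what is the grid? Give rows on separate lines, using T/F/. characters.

Step 1: 4 trees catch fire, 1 burn out
  TTTTT
  TTFT.
  TF.FT
  .TFTT
  TTTTT
Step 2: 8 trees catch fire, 4 burn out
  TTFTT
  TF.F.
  F...F
  .F.FT
  TTFTT
Step 3: 6 trees catch fire, 8 burn out
  TF.FT
  F....
  .....
  ....F
  TF.FT
Step 4: 4 trees catch fire, 6 burn out
  F...F
  .....
  .....
  .....
  F...F
Step 5: 0 trees catch fire, 4 burn out
  .....
  .....
  .....
  .....
  .....
Step 6: 0 trees catch fire, 0 burn out
  .....
  .....
  .....
  .....
  .....

.....
.....
.....
.....
.....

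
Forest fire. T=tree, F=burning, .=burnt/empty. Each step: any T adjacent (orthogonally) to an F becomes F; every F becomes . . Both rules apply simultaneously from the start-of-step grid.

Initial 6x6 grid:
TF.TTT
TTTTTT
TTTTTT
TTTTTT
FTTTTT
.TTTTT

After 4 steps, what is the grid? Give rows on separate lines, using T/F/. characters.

Step 1: 4 trees catch fire, 2 burn out
  F..TTT
  TFTTTT
  TTTTTT
  FTTTTT
  .FTTTT
  .TTTTT
Step 2: 7 trees catch fire, 4 burn out
  ...TTT
  F.FTTT
  FFTTTT
  .FTTTT
  ..FTTT
  .FTTTT
Step 3: 5 trees catch fire, 7 burn out
  ...TTT
  ...FTT
  ..FTTT
  ..FTTT
  ...FTT
  ..FTTT
Step 4: 6 trees catch fire, 5 burn out
  ...FTT
  ....FT
  ...FTT
  ...FTT
  ....FT
  ...FTT

...FTT
....FT
...FTT
...FTT
....FT
...FTT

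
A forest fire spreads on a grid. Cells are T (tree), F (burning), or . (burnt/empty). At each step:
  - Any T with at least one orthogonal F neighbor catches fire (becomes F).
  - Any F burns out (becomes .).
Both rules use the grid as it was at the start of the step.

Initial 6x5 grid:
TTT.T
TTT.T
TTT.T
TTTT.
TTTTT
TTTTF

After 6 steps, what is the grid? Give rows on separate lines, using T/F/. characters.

Step 1: 2 trees catch fire, 1 burn out
  TTT.T
  TTT.T
  TTT.T
  TTTT.
  TTTTF
  TTTF.
Step 2: 2 trees catch fire, 2 burn out
  TTT.T
  TTT.T
  TTT.T
  TTTT.
  TTTF.
  TTF..
Step 3: 3 trees catch fire, 2 burn out
  TTT.T
  TTT.T
  TTT.T
  TTTF.
  TTF..
  TF...
Step 4: 3 trees catch fire, 3 burn out
  TTT.T
  TTT.T
  TTT.T
  TTF..
  TF...
  F....
Step 5: 3 trees catch fire, 3 burn out
  TTT.T
  TTT.T
  TTF.T
  TF...
  F....
  .....
Step 6: 3 trees catch fire, 3 burn out
  TTT.T
  TTF.T
  TF..T
  F....
  .....
  .....

TTT.T
TTF.T
TF..T
F....
.....
.....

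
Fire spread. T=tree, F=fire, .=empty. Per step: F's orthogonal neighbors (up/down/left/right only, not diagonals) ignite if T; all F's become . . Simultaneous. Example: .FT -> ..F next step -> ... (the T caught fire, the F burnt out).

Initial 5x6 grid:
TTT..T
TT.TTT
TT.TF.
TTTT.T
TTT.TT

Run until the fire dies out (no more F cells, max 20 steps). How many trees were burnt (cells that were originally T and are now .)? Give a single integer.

Answer: 19

Derivation:
Step 1: +2 fires, +1 burnt (F count now 2)
Step 2: +3 fires, +2 burnt (F count now 3)
Step 3: +2 fires, +3 burnt (F count now 2)
Step 4: +2 fires, +2 burnt (F count now 2)
Step 5: +3 fires, +2 burnt (F count now 3)
Step 6: +3 fires, +3 burnt (F count now 3)
Step 7: +2 fires, +3 burnt (F count now 2)
Step 8: +2 fires, +2 burnt (F count now 2)
Step 9: +0 fires, +2 burnt (F count now 0)
Fire out after step 9
Initially T: 22, now '.': 27
Total burnt (originally-T cells now '.'): 19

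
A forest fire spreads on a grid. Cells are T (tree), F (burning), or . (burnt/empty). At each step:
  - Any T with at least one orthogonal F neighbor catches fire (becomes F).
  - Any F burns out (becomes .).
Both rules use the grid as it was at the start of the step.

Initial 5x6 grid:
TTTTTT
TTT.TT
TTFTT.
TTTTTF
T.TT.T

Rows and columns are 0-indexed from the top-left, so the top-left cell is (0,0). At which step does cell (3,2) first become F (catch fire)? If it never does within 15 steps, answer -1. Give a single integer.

Step 1: cell (3,2)='F' (+6 fires, +2 burnt)
  -> target ignites at step 1
Step 2: cell (3,2)='.' (+7 fires, +6 burnt)
Step 3: cell (3,2)='.' (+6 fires, +7 burnt)
Step 4: cell (3,2)='.' (+4 fires, +6 burnt)
Step 5: cell (3,2)='.' (+1 fires, +4 burnt)
Step 6: cell (3,2)='.' (+0 fires, +1 burnt)
  fire out at step 6

1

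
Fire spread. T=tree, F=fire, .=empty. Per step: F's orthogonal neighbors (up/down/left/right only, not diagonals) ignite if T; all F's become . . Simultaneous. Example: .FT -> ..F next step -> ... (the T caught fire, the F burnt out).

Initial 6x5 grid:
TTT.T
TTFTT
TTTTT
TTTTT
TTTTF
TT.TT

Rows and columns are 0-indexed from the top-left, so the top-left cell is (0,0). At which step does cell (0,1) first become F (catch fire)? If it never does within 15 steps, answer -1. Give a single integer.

Step 1: cell (0,1)='T' (+7 fires, +2 burnt)
Step 2: cell (0,1)='F' (+10 fires, +7 burnt)
  -> target ignites at step 2
Step 3: cell (0,1)='.' (+5 fires, +10 burnt)
Step 4: cell (0,1)='.' (+3 fires, +5 burnt)
Step 5: cell (0,1)='.' (+1 fires, +3 burnt)
Step 6: cell (0,1)='.' (+0 fires, +1 burnt)
  fire out at step 6

2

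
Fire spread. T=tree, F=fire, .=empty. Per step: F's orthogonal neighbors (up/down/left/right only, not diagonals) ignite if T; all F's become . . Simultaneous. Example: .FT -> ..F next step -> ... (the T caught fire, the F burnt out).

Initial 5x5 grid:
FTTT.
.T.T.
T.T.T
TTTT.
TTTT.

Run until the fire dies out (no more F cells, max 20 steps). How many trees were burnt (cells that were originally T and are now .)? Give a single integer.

Step 1: +1 fires, +1 burnt (F count now 1)
Step 2: +2 fires, +1 burnt (F count now 2)
Step 3: +1 fires, +2 burnt (F count now 1)
Step 4: +1 fires, +1 burnt (F count now 1)
Step 5: +0 fires, +1 burnt (F count now 0)
Fire out after step 5
Initially T: 16, now '.': 14
Total burnt (originally-T cells now '.'): 5

Answer: 5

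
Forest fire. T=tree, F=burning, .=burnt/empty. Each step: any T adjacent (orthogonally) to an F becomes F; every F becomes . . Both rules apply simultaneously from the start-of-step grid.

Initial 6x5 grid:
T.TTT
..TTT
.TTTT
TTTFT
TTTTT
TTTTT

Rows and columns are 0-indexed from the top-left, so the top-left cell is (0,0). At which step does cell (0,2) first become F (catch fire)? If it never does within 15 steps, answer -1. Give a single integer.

Step 1: cell (0,2)='T' (+4 fires, +1 burnt)
Step 2: cell (0,2)='T' (+7 fires, +4 burnt)
Step 3: cell (0,2)='T' (+8 fires, +7 burnt)
Step 4: cell (0,2)='F' (+4 fires, +8 burnt)
  -> target ignites at step 4
Step 5: cell (0,2)='.' (+1 fires, +4 burnt)
Step 6: cell (0,2)='.' (+0 fires, +1 burnt)
  fire out at step 6

4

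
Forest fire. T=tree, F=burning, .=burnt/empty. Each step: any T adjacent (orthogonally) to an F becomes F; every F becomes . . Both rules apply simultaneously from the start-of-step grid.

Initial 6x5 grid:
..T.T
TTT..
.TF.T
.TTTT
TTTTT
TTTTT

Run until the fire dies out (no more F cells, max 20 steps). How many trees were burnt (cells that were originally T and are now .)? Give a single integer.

Answer: 20

Derivation:
Step 1: +3 fires, +1 burnt (F count now 3)
Step 2: +5 fires, +3 burnt (F count now 5)
Step 3: +5 fires, +5 burnt (F count now 5)
Step 4: +5 fires, +5 burnt (F count now 5)
Step 5: +2 fires, +5 burnt (F count now 2)
Step 6: +0 fires, +2 burnt (F count now 0)
Fire out after step 6
Initially T: 21, now '.': 29
Total burnt (originally-T cells now '.'): 20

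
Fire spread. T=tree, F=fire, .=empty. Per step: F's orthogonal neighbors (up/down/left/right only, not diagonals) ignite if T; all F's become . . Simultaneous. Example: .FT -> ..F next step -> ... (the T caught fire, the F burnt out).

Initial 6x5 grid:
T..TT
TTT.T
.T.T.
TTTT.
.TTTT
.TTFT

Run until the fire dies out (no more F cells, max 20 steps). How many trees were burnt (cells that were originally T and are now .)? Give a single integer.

Answer: 17

Derivation:
Step 1: +3 fires, +1 burnt (F count now 3)
Step 2: +4 fires, +3 burnt (F count now 4)
Step 3: +3 fires, +4 burnt (F count now 3)
Step 4: +1 fires, +3 burnt (F count now 1)
Step 5: +2 fires, +1 burnt (F count now 2)
Step 6: +1 fires, +2 burnt (F count now 1)
Step 7: +2 fires, +1 burnt (F count now 2)
Step 8: +1 fires, +2 burnt (F count now 1)
Step 9: +0 fires, +1 burnt (F count now 0)
Fire out after step 9
Initially T: 20, now '.': 27
Total burnt (originally-T cells now '.'): 17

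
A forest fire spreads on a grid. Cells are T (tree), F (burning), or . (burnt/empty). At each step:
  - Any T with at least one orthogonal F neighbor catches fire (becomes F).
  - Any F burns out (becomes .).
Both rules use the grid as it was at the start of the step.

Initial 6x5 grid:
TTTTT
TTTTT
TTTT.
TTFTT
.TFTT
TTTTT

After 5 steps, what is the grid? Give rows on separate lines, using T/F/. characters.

Step 1: 6 trees catch fire, 2 burn out
  TTTTT
  TTTTT
  TTFT.
  TF.FT
  .F.FT
  TTFTT
Step 2: 8 trees catch fire, 6 burn out
  TTTTT
  TTFTT
  TF.F.
  F...F
  ....F
  TF.FT
Step 3: 6 trees catch fire, 8 burn out
  TTFTT
  TF.FT
  F....
  .....
  .....
  F...F
Step 4: 4 trees catch fire, 6 burn out
  TF.FT
  F...F
  .....
  .....
  .....
  .....
Step 5: 2 trees catch fire, 4 burn out
  F...F
  .....
  .....
  .....
  .....
  .....

F...F
.....
.....
.....
.....
.....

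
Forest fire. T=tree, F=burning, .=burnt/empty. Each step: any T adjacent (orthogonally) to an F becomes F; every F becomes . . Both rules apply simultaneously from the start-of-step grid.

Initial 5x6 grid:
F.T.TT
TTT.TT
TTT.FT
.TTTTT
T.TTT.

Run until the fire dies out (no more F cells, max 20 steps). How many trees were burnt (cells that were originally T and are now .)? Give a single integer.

Step 1: +4 fires, +2 burnt (F count now 4)
Step 2: +7 fires, +4 burnt (F count now 7)
Step 3: +5 fires, +7 burnt (F count now 5)
Step 4: +4 fires, +5 burnt (F count now 4)
Step 5: +0 fires, +4 burnt (F count now 0)
Fire out after step 5
Initially T: 21, now '.': 29
Total burnt (originally-T cells now '.'): 20

Answer: 20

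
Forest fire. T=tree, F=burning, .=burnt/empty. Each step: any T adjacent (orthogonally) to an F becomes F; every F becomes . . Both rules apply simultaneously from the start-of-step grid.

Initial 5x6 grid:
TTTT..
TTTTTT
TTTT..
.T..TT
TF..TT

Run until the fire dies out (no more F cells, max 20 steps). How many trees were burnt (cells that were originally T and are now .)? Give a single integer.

Answer: 16

Derivation:
Step 1: +2 fires, +1 burnt (F count now 2)
Step 2: +1 fires, +2 burnt (F count now 1)
Step 3: +3 fires, +1 burnt (F count now 3)
Step 4: +4 fires, +3 burnt (F count now 4)
Step 5: +3 fires, +4 burnt (F count now 3)
Step 6: +2 fires, +3 burnt (F count now 2)
Step 7: +1 fires, +2 burnt (F count now 1)
Step 8: +0 fires, +1 burnt (F count now 0)
Fire out after step 8
Initially T: 20, now '.': 26
Total burnt (originally-T cells now '.'): 16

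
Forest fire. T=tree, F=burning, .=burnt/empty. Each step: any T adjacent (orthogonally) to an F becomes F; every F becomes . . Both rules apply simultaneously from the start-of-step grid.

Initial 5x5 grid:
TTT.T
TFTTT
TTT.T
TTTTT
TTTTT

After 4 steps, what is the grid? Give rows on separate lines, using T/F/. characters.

Step 1: 4 trees catch fire, 1 burn out
  TFT.T
  F.FTT
  TFT.T
  TTTTT
  TTTTT
Step 2: 6 trees catch fire, 4 burn out
  F.F.T
  ...FT
  F.F.T
  TFTTT
  TTTTT
Step 3: 4 trees catch fire, 6 burn out
  ....T
  ....F
  ....T
  F.FTT
  TFTTT
Step 4: 5 trees catch fire, 4 burn out
  ....F
  .....
  ....F
  ...FT
  F.FTT

....F
.....
....F
...FT
F.FTT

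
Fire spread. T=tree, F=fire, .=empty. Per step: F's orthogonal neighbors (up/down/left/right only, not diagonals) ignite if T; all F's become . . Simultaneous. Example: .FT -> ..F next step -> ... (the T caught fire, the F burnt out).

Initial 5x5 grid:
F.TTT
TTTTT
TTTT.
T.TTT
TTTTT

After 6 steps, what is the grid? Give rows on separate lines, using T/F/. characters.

Step 1: 1 trees catch fire, 1 burn out
  ..TTT
  FTTTT
  TTTT.
  T.TTT
  TTTTT
Step 2: 2 trees catch fire, 1 burn out
  ..TTT
  .FTTT
  FTTT.
  T.TTT
  TTTTT
Step 3: 3 trees catch fire, 2 burn out
  ..TTT
  ..FTT
  .FTT.
  F.TTT
  TTTTT
Step 4: 4 trees catch fire, 3 burn out
  ..FTT
  ...FT
  ..FT.
  ..TTT
  FTTTT
Step 5: 5 trees catch fire, 4 burn out
  ...FT
  ....F
  ...F.
  ..FTT
  .FTTT
Step 6: 3 trees catch fire, 5 burn out
  ....F
  .....
  .....
  ...FT
  ..FTT

....F
.....
.....
...FT
..FTT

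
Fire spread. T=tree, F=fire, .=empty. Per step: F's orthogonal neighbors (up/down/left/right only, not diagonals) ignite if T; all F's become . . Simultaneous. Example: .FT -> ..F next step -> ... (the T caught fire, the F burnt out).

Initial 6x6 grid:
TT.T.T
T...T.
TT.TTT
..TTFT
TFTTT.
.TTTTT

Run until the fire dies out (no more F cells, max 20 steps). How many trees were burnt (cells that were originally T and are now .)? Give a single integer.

Answer: 16

Derivation:
Step 1: +7 fires, +2 burnt (F count now 7)
Step 2: +7 fires, +7 burnt (F count now 7)
Step 3: +2 fires, +7 burnt (F count now 2)
Step 4: +0 fires, +2 burnt (F count now 0)
Fire out after step 4
Initially T: 23, now '.': 29
Total burnt (originally-T cells now '.'): 16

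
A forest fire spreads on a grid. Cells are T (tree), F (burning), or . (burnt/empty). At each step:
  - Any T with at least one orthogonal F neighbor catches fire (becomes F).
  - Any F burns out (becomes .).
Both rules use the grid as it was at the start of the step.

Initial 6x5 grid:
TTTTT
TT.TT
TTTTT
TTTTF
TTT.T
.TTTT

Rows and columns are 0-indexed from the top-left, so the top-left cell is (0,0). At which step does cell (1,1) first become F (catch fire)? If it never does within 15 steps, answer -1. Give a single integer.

Step 1: cell (1,1)='T' (+3 fires, +1 burnt)
Step 2: cell (1,1)='T' (+4 fires, +3 burnt)
Step 3: cell (1,1)='T' (+6 fires, +4 burnt)
Step 4: cell (1,1)='T' (+5 fires, +6 burnt)
Step 5: cell (1,1)='F' (+5 fires, +5 burnt)
  -> target ignites at step 5
Step 6: cell (1,1)='.' (+2 fires, +5 burnt)
Step 7: cell (1,1)='.' (+1 fires, +2 burnt)
Step 8: cell (1,1)='.' (+0 fires, +1 burnt)
  fire out at step 8

5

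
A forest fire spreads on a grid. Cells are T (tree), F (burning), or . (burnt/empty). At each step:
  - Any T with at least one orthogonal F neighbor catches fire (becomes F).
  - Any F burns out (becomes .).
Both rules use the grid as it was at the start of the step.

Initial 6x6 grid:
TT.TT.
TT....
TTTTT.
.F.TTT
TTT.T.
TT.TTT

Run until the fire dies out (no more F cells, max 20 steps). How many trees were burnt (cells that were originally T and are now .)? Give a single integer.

Step 1: +2 fires, +1 burnt (F count now 2)
Step 2: +6 fires, +2 burnt (F count now 6)
Step 3: +4 fires, +6 burnt (F count now 4)
Step 4: +3 fires, +4 burnt (F count now 3)
Step 5: +1 fires, +3 burnt (F count now 1)
Step 6: +2 fires, +1 burnt (F count now 2)
Step 7: +1 fires, +2 burnt (F count now 1)
Step 8: +2 fires, +1 burnt (F count now 2)
Step 9: +0 fires, +2 burnt (F count now 0)
Fire out after step 9
Initially T: 23, now '.': 34
Total burnt (originally-T cells now '.'): 21

Answer: 21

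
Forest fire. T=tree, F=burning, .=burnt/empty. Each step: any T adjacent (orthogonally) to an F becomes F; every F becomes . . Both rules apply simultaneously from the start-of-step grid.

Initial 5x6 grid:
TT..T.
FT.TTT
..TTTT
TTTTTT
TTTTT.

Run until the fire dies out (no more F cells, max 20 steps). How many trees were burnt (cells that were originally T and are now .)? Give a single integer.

Step 1: +2 fires, +1 burnt (F count now 2)
Step 2: +1 fires, +2 burnt (F count now 1)
Step 3: +0 fires, +1 burnt (F count now 0)
Fire out after step 3
Initially T: 22, now '.': 11
Total burnt (originally-T cells now '.'): 3

Answer: 3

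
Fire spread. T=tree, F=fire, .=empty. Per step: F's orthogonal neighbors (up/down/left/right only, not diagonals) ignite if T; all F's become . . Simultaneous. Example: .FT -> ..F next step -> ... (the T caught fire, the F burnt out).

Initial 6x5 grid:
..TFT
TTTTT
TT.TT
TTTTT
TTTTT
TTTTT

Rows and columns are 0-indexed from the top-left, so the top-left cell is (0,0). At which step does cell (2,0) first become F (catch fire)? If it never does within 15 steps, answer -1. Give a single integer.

Step 1: cell (2,0)='T' (+3 fires, +1 burnt)
Step 2: cell (2,0)='T' (+3 fires, +3 burnt)
Step 3: cell (2,0)='T' (+3 fires, +3 burnt)
Step 4: cell (2,0)='T' (+5 fires, +3 burnt)
Step 5: cell (2,0)='F' (+5 fires, +5 burnt)
  -> target ignites at step 5
Step 6: cell (2,0)='.' (+4 fires, +5 burnt)
Step 7: cell (2,0)='.' (+2 fires, +4 burnt)
Step 8: cell (2,0)='.' (+1 fires, +2 burnt)
Step 9: cell (2,0)='.' (+0 fires, +1 burnt)
  fire out at step 9

5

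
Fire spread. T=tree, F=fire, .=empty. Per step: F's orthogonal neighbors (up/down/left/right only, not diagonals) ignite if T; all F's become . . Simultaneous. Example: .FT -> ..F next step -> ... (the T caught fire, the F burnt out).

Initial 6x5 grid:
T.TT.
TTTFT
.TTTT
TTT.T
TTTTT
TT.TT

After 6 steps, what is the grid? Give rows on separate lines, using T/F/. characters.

Step 1: 4 trees catch fire, 1 burn out
  T.TF.
  TTF.F
  .TTFT
  TTT.T
  TTTTT
  TT.TT
Step 2: 4 trees catch fire, 4 burn out
  T.F..
  TF...
  .TF.F
  TTT.T
  TTTTT
  TT.TT
Step 3: 4 trees catch fire, 4 burn out
  T....
  F....
  .F...
  TTF.F
  TTTTT
  TT.TT
Step 4: 4 trees catch fire, 4 burn out
  F....
  .....
  .....
  TF...
  TTFTF
  TT.TT
Step 5: 4 trees catch fire, 4 burn out
  .....
  .....
  .....
  F....
  TF.F.
  TT.TF
Step 6: 3 trees catch fire, 4 burn out
  .....
  .....
  .....
  .....
  F....
  TF.F.

.....
.....
.....
.....
F....
TF.F.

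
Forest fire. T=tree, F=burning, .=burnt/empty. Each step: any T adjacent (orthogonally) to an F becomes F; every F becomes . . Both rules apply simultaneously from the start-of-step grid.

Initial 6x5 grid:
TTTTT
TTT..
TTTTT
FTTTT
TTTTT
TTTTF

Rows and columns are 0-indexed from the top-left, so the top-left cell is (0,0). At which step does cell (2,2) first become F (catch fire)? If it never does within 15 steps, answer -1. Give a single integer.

Step 1: cell (2,2)='T' (+5 fires, +2 burnt)
Step 2: cell (2,2)='T' (+8 fires, +5 burnt)
Step 3: cell (2,2)='F' (+7 fires, +8 burnt)
  -> target ignites at step 3
Step 4: cell (2,2)='.' (+3 fires, +7 burnt)
Step 5: cell (2,2)='.' (+1 fires, +3 burnt)
Step 6: cell (2,2)='.' (+1 fires, +1 burnt)
Step 7: cell (2,2)='.' (+1 fires, +1 burnt)
Step 8: cell (2,2)='.' (+0 fires, +1 burnt)
  fire out at step 8

3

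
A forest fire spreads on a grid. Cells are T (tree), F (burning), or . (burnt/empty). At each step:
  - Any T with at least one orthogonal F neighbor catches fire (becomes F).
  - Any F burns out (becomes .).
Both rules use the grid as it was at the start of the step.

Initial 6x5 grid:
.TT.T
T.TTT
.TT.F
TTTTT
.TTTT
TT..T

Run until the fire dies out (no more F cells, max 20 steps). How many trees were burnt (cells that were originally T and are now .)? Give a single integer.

Step 1: +2 fires, +1 burnt (F count now 2)
Step 2: +4 fires, +2 burnt (F count now 4)
Step 3: +4 fires, +4 burnt (F count now 4)
Step 4: +4 fires, +4 burnt (F count now 4)
Step 5: +4 fires, +4 burnt (F count now 4)
Step 6: +1 fires, +4 burnt (F count now 1)
Step 7: +1 fires, +1 burnt (F count now 1)
Step 8: +0 fires, +1 burnt (F count now 0)
Fire out after step 8
Initially T: 21, now '.': 29
Total burnt (originally-T cells now '.'): 20

Answer: 20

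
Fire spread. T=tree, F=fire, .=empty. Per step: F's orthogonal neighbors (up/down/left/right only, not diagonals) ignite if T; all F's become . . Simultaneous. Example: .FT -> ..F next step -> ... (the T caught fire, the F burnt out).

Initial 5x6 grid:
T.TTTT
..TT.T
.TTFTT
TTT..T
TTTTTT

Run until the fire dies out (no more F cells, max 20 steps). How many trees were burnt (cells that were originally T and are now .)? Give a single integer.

Step 1: +3 fires, +1 burnt (F count now 3)
Step 2: +5 fires, +3 burnt (F count now 5)
Step 3: +6 fires, +5 burnt (F count now 6)
Step 4: +5 fires, +6 burnt (F count now 5)
Step 5: +2 fires, +5 burnt (F count now 2)
Step 6: +0 fires, +2 burnt (F count now 0)
Fire out after step 6
Initially T: 22, now '.': 29
Total burnt (originally-T cells now '.'): 21

Answer: 21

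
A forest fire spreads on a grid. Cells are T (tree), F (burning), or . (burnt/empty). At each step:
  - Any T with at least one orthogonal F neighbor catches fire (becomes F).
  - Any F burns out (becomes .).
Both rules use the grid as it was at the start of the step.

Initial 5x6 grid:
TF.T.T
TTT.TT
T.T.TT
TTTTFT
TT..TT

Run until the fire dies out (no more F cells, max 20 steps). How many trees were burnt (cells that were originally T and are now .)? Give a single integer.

Answer: 20

Derivation:
Step 1: +6 fires, +2 burnt (F count now 6)
Step 2: +6 fires, +6 burnt (F count now 6)
Step 3: +4 fires, +6 burnt (F count now 4)
Step 4: +3 fires, +4 burnt (F count now 3)
Step 5: +1 fires, +3 burnt (F count now 1)
Step 6: +0 fires, +1 burnt (F count now 0)
Fire out after step 6
Initially T: 21, now '.': 29
Total burnt (originally-T cells now '.'): 20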